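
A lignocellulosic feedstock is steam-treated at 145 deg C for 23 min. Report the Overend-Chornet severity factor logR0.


logR0 = log10(t * exp((T - 100) / 14.75))
= log10(23 * exp((145 - 100) / 14.75))
= 2.6867

2.6867


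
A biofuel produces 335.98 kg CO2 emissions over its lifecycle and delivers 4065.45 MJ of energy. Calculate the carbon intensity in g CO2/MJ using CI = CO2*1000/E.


CI = CO2 * 1000 / E
= 335.98 * 1000 / 4065.45
= 82.6428 g CO2/MJ

82.6428 g CO2/MJ


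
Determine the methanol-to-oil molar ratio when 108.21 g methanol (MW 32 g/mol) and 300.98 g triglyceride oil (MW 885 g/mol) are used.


Molar ratio = n_MeOH / n_oil = (MeOH/32) / (oil/885) = (MeOH * 885) / (32 * oil)
= (108.21 * 885) / (32 * 300.98)
= 9.9431

9.9431


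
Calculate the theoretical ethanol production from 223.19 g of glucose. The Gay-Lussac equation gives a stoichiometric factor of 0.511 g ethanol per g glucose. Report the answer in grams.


Theoretical ethanol yield: m_EtOH = 0.511 * m_glucose
m_EtOH = 0.511 * 223.19 = 114.0501 g

114.0501 g


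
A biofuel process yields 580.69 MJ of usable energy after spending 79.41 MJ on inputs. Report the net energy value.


NEV = E_out - E_in
= 580.69 - 79.41
= 501.2800 MJ

501.2800 MJ


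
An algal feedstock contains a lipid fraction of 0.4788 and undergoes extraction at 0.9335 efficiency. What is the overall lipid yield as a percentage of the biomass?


Y = lipid_content * extraction_eff * 100
= 0.4788 * 0.9335 * 100
= 44.6960%

44.6960%


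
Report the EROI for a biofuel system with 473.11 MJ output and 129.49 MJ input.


EROI = E_out / E_in
= 473.11 / 129.49
= 3.6536

3.6536


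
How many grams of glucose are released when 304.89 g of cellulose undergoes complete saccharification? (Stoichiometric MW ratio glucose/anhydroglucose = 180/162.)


glucose = cellulose * 180/162
= 304.89 * 180/162
= 338.7667 g

338.7667 g


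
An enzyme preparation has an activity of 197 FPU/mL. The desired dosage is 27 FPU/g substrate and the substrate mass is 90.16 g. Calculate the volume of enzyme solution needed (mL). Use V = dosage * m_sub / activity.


V = dosage * m_sub / activity
V = 27 * 90.16 / 197
V = 12.3570 mL

12.3570 mL


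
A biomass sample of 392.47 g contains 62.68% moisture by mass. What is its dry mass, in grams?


Wd = Ww * (1 - MC/100)
= 392.47 * (1 - 62.68/100)
= 146.4698 g

146.4698 g


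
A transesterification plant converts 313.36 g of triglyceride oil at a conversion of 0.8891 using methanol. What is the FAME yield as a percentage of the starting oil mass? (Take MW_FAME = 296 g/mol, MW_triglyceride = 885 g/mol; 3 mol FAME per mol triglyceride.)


m_FAME = oil * conv * (3 * 296 / 885) = oil * conv * (888/885)
= 313.36 * 0.8891 * 888 / 885
= 279.5528 g
Y = m_FAME / oil * 100 = conv * (888/885) * 100
= 0.8891 * 888 / 885 * 100
= 89.21%

89.21%


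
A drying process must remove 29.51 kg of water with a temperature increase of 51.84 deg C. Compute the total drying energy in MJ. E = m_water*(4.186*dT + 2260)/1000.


E = m_water * (4.186 * dT + 2260) / 1000
= 29.51 * (4.186 * 51.84 + 2260) / 1000
= 73.0963 MJ

73.0963 MJ


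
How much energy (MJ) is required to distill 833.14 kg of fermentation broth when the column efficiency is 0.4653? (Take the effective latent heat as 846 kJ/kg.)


E = m * 846 / (eta * 1000)
= 833.14 * 846 / (0.4653 * 1000)
= 1514.8000 MJ

1514.8000 MJ


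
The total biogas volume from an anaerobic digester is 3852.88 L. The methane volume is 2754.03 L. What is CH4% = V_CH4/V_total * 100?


CH4% = V_CH4 / V_total * 100
= 2754.03 / 3852.88 * 100
= 71.4798%

71.4798%


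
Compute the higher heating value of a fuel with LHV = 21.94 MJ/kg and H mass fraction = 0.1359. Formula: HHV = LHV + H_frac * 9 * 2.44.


HHV = LHV + H_frac * 9 * 2.44
= 21.94 + 0.1359 * 9 * 2.44
= 24.9244 MJ/kg

24.9244 MJ/kg


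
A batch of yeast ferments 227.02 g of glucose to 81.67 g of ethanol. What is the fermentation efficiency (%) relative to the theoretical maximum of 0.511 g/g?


Fermentation efficiency = (actual / (0.511 * glucose)) * 100
= (81.67 / (0.511 * 227.02)) * 100
= 70.4008%

70.4008%


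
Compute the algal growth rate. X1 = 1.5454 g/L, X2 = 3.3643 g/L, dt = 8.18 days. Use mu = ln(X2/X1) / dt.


mu = ln(X2/X1) / dt
= ln(3.3643/1.5454) / 8.18
= 0.0951 per day

0.0951 per day


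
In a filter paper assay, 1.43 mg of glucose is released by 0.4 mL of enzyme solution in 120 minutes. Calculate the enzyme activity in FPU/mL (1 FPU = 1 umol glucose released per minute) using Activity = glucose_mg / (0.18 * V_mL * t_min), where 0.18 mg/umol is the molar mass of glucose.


Activity = glucose_mg / (0.18 mg/umol * V_mL * t_min)
= 1.43 / (0.18 * 0.4 * 120)
= 0.1655 FPU/mL

0.1655 FPU/mL


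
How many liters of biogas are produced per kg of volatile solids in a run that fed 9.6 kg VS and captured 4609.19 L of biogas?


Y = V / VS
= 4609.19 / 9.6
= 480.1240 L/kg VS

480.1240 L/kg VS


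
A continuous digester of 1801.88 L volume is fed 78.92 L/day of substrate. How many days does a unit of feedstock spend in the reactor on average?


HRT = V / Q
= 1801.88 / 78.92
= 22.8317 days

22.8317 days


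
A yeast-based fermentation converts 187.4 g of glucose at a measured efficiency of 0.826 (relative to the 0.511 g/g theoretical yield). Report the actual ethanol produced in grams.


Actual ethanol: m = 0.511 * 187.4 * 0.826
m = 79.0989 g

79.0989 g


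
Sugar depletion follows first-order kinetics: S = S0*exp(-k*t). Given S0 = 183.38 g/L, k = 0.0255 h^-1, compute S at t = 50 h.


S = S0 * exp(-k * t)
S = 183.38 * exp(-0.0255 * 50)
S = 51.2421 g/L

51.2421 g/L


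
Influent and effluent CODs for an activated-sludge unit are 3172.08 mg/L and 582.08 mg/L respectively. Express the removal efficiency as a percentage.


eta = (COD_in - COD_out) / COD_in * 100
= (3172.08 - 582.08) / 3172.08 * 100
= 81.6499%

81.6499%


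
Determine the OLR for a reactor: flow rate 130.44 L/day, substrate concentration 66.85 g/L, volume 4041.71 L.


OLR = Q * S / V
= 130.44 * 66.85 / 4041.71
= 2.1575 g/L/day

2.1575 g/L/day


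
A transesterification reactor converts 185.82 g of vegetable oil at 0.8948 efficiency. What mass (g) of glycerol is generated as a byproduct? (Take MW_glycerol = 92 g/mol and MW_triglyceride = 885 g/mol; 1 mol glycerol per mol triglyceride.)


glycerol = oil * conv * (92/885)
= 185.82 * 0.8948 * 92 / 885
= 17.2847 g

17.2847 g


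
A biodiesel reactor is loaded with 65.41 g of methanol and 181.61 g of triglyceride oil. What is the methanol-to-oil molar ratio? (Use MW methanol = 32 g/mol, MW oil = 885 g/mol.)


Molar ratio = n_MeOH / n_oil = (MeOH/32) / (oil/885) = (MeOH * 885) / (32 * oil)
= (65.41 * 885) / (32 * 181.61)
= 9.9609

9.9609


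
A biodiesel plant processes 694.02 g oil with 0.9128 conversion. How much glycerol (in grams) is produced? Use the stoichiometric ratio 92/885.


glycerol = oil * conv * (92/885)
= 694.02 * 0.9128 * 92 / 885
= 65.8555 g

65.8555 g


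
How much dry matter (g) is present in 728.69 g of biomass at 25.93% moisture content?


Wd = Ww * (1 - MC/100)
= 728.69 * (1 - 25.93/100)
= 539.7407 g

539.7407 g


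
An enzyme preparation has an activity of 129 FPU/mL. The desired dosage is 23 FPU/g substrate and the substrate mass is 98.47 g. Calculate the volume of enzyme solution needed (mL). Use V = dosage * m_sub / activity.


V = dosage * m_sub / activity
V = 23 * 98.47 / 129
V = 17.5567 mL

17.5567 mL


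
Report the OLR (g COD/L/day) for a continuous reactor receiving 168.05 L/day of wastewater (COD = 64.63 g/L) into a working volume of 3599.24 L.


OLR = Q * S / V
= 168.05 * 64.63 / 3599.24
= 3.0176 g/L/day

3.0176 g/L/day


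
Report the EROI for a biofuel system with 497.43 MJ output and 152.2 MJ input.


EROI = E_out / E_in
= 497.43 / 152.2
= 3.2683

3.2683


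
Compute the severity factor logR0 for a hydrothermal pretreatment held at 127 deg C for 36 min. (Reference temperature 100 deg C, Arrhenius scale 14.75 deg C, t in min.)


logR0 = log10(t * exp((T - 100) / 14.75))
= log10(36 * exp((127 - 100) / 14.75))
= 2.3513

2.3513


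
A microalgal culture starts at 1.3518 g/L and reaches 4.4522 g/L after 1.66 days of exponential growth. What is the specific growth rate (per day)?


mu = ln(X2/X1) / dt
= ln(4.4522/1.3518) / 1.66
= 0.7180 per day

0.7180 per day


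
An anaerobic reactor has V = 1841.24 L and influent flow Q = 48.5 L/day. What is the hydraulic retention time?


HRT = V / Q
= 1841.24 / 48.5
= 37.9637 days

37.9637 days


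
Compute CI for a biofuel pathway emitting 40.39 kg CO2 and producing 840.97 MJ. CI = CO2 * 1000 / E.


CI = CO2 * 1000 / E
= 40.39 * 1000 / 840.97
= 48.0279 g CO2/MJ

48.0279 g CO2/MJ


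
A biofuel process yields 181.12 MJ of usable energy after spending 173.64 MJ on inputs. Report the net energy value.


NEV = E_out - E_in
= 181.12 - 173.64
= 7.4800 MJ

7.4800 MJ


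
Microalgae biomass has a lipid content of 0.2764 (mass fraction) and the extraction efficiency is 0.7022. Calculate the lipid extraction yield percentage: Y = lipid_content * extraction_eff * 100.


Y = lipid_content * extraction_eff * 100
= 0.2764 * 0.7022 * 100
= 19.4088%

19.4088%


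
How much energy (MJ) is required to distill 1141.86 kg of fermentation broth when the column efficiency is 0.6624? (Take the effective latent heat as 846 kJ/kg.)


E = m * 846 / (eta * 1000)
= 1141.86 * 846 / (0.6624 * 1000)
= 1458.3538 MJ

1458.3538 MJ


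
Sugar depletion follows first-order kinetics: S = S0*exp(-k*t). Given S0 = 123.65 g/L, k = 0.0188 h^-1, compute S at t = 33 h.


S = S0 * exp(-k * t)
S = 123.65 * exp(-0.0188 * 33)
S = 66.4902 g/L

66.4902 g/L


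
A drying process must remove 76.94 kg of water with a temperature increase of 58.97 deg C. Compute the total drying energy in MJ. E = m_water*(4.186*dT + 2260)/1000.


E = m_water * (4.186 * dT + 2260) / 1000
= 76.94 * (4.186 * 58.97 + 2260) / 1000
= 192.8769 MJ

192.8769 MJ


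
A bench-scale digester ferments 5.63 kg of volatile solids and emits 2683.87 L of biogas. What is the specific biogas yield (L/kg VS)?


Y = V / VS
= 2683.87 / 5.63
= 476.7087 L/kg VS

476.7087 L/kg VS


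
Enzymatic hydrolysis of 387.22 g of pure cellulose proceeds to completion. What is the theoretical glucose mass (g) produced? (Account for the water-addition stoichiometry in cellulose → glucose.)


glucose = cellulose * 180/162
= 387.22 * 180/162
= 430.2444 g

430.2444 g


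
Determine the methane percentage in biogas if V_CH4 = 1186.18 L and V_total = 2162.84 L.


CH4% = V_CH4 / V_total * 100
= 1186.18 / 2162.84 * 100
= 54.8436%

54.8436%


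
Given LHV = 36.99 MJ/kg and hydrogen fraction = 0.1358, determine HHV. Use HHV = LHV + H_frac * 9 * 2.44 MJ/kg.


HHV = LHV + H_frac * 9 * 2.44
= 36.99 + 0.1358 * 9 * 2.44
= 39.9722 MJ/kg

39.9722 MJ/kg


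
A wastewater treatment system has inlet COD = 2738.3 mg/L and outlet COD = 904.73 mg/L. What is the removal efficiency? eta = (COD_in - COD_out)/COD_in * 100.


eta = (COD_in - COD_out) / COD_in * 100
= (2738.3 - 904.73) / 2738.3 * 100
= 66.9602%

66.9602%


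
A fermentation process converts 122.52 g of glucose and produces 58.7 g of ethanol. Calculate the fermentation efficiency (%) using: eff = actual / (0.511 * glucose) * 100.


Fermentation efficiency = (actual / (0.511 * glucose)) * 100
= (58.7 / (0.511 * 122.52)) * 100
= 93.7584%

93.7584%


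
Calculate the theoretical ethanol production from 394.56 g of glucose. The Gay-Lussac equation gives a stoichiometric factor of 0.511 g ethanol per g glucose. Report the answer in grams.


Theoretical ethanol yield: m_EtOH = 0.511 * m_glucose
m_EtOH = 0.511 * 394.56 = 201.6202 g

201.6202 g


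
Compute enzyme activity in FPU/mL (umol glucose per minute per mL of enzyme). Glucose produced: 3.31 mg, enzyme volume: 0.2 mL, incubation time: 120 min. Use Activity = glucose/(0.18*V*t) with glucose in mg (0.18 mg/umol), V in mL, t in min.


Activity = glucose_mg / (0.18 mg/umol * V_mL * t_min)
= 3.31 / (0.18 * 0.2 * 120)
= 0.7662 FPU/mL

0.7662 FPU/mL


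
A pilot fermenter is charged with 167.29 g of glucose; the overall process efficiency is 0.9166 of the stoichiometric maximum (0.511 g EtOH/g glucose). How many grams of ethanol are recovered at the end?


Actual ethanol: m = 0.511 * 167.29 * 0.9166
m = 78.3557 g

78.3557 g


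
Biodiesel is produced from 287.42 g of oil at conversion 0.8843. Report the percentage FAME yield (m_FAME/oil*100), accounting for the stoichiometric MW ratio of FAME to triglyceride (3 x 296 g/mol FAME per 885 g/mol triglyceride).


m_FAME = oil * conv * (3 * 296 / 885) = oil * conv * (888/885)
= 287.42 * 0.8843 * 888 / 885
= 255.0271 g
Y = m_FAME / oil * 100 = conv * (888/885) * 100
= 0.8843 * 888 / 885 * 100
= 88.73%

88.73%


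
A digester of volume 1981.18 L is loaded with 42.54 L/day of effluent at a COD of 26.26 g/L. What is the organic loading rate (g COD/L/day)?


OLR = Q * S / V
= 42.54 * 26.26 / 1981.18
= 0.5639 g/L/day

0.5639 g/L/day


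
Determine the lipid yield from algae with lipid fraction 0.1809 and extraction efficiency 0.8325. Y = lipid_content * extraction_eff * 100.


Y = lipid_content * extraction_eff * 100
= 0.1809 * 0.8325 * 100
= 15.0599%

15.0599%


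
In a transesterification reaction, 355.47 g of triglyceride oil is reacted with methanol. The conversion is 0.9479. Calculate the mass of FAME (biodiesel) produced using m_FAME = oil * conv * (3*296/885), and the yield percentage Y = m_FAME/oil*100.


m_FAME = oil * conv * (3 * 296 / 885) = oil * conv * (888/885)
= 355.47 * 0.9479 * 888 / 885
= 338.0922 g
Y = m_FAME / oil * 100 = conv * (888/885) * 100
= 0.9479 * 888 / 885 * 100
= 95.11%

338.0922 g FAME; Y = 95.11%


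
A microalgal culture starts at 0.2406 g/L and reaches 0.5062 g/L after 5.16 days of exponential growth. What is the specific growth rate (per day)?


mu = ln(X2/X1) / dt
= ln(0.5062/0.2406) / 5.16
= 0.1441 per day

0.1441 per day


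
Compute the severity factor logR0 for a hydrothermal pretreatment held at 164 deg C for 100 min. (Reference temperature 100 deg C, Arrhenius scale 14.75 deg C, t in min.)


logR0 = log10(t * exp((T - 100) / 14.75))
= log10(100 * exp((164 - 100) / 14.75))
= 3.8844

3.8844


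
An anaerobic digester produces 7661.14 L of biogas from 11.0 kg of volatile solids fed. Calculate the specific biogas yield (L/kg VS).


Y = V / VS
= 7661.14 / 11.0
= 696.4673 L/kg VS

696.4673 L/kg VS


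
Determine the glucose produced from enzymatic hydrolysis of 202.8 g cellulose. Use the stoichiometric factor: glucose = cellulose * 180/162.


glucose = cellulose * 180/162
= 202.8 * 180/162
= 225.3333 g

225.3333 g


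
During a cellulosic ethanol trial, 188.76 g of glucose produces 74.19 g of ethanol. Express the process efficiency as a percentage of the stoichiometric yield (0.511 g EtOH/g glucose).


Fermentation efficiency = (actual / (0.511 * glucose)) * 100
= (74.19 / (0.511 * 188.76)) * 100
= 76.9156%

76.9156%


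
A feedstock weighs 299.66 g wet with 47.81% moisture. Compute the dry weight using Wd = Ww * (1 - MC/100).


Wd = Ww * (1 - MC/100)
= 299.66 * (1 - 47.81/100)
= 156.3926 g

156.3926 g


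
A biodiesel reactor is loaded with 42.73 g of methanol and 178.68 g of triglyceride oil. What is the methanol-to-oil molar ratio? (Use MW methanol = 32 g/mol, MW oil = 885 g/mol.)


Molar ratio = n_MeOH / n_oil = (MeOH/32) / (oil/885) = (MeOH * 885) / (32 * oil)
= (42.73 * 885) / (32 * 178.68)
= 6.6138

6.6138


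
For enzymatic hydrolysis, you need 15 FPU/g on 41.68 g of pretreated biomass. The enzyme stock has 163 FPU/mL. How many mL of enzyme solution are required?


V = dosage * m_sub / activity
V = 15 * 41.68 / 163
V = 3.8356 mL

3.8356 mL


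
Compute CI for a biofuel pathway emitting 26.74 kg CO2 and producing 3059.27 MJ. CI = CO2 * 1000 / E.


CI = CO2 * 1000 / E
= 26.74 * 1000 / 3059.27
= 8.7406 g CO2/MJ

8.7406 g CO2/MJ


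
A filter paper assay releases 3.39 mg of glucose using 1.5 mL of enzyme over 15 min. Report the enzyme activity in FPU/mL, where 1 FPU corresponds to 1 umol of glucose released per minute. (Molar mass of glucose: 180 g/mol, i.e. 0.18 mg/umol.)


Activity = glucose_mg / (0.18 mg/umol * V_mL * t_min)
= 3.39 / (0.18 * 1.5 * 15)
= 0.8370 FPU/mL

0.8370 FPU/mL


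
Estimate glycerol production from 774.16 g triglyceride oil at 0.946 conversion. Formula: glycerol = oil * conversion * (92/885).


glycerol = oil * conv * (92/885)
= 774.16 * 0.946 * 92 / 885
= 76.1319 g

76.1319 g


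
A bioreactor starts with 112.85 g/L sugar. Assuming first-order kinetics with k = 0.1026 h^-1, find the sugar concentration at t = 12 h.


S = S0 * exp(-k * t)
S = 112.85 * exp(-0.1026 * 12)
S = 32.9457 g/L

32.9457 g/L


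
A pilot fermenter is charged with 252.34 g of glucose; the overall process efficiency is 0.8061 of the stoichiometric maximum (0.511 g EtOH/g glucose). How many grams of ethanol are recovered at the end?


Actual ethanol: m = 0.511 * 252.34 * 0.8061
m = 103.9432 g

103.9432 g


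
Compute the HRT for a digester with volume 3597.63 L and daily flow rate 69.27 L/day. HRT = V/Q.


HRT = V / Q
= 3597.63 / 69.27
= 51.9363 days

51.9363 days


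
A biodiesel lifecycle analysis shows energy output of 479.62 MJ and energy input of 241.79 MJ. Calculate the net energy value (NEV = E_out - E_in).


NEV = E_out - E_in
= 479.62 - 241.79
= 237.8300 MJ

237.8300 MJ


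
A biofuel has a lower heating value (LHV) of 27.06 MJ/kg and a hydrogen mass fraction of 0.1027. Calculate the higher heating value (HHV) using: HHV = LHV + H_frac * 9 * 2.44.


HHV = LHV + H_frac * 9 * 2.44
= 27.06 + 0.1027 * 9 * 2.44
= 29.3153 MJ/kg

29.3153 MJ/kg


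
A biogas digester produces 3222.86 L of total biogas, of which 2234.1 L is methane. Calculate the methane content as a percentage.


CH4% = V_CH4 / V_total * 100
= 2234.1 / 3222.86 * 100
= 69.3204%

69.3204%


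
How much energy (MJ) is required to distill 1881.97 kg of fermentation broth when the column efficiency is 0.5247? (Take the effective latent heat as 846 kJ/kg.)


E = m * 846 / (eta * 1000)
= 1881.97 * 846 / (0.5247 * 1000)
= 3034.3942 MJ

3034.3942 MJ


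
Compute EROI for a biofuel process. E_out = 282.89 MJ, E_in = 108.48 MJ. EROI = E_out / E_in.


EROI = E_out / E_in
= 282.89 / 108.48
= 2.6078

2.6078


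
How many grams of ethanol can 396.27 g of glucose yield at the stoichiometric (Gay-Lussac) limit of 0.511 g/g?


Theoretical ethanol yield: m_EtOH = 0.511 * m_glucose
m_EtOH = 0.511 * 396.27 = 202.4940 g

202.4940 g


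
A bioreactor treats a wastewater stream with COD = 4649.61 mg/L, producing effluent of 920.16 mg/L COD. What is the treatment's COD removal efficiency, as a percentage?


eta = (COD_in - COD_out) / COD_in * 100
= (4649.61 - 920.16) / 4649.61 * 100
= 80.2100%

80.2100%


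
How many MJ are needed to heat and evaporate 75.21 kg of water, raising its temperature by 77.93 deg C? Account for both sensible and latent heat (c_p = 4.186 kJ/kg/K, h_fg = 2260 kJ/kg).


E = m_water * (4.186 * dT + 2260) / 1000
= 75.21 * (4.186 * 77.93 + 2260) / 1000
= 194.5092 MJ

194.5092 MJ


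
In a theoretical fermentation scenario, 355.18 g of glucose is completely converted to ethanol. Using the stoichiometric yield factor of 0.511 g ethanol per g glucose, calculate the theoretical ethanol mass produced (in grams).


Theoretical ethanol yield: m_EtOH = 0.511 * m_glucose
m_EtOH = 0.511 * 355.18 = 181.4970 g

181.4970 g


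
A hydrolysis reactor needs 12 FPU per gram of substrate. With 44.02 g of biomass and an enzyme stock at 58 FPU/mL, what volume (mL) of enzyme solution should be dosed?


V = dosage * m_sub / activity
V = 12 * 44.02 / 58
V = 9.1076 mL

9.1076 mL


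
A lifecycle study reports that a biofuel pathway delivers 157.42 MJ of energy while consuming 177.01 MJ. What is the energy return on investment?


EROI = E_out / E_in
= 157.42 / 177.01
= 0.8893

0.8893


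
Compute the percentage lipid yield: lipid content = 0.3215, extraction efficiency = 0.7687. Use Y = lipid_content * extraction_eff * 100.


Y = lipid_content * extraction_eff * 100
= 0.3215 * 0.7687 * 100
= 24.7137%

24.7137%


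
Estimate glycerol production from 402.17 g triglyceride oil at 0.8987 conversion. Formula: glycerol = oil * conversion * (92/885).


glycerol = oil * conv * (92/885)
= 402.17 * 0.8987 * 92 / 885
= 37.5724 g

37.5724 g


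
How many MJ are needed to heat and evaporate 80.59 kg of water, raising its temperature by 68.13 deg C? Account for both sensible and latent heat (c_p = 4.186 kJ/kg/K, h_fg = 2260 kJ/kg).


E = m_water * (4.186 * dT + 2260) / 1000
= 80.59 * (4.186 * 68.13 + 2260) / 1000
= 205.1170 MJ

205.1170 MJ


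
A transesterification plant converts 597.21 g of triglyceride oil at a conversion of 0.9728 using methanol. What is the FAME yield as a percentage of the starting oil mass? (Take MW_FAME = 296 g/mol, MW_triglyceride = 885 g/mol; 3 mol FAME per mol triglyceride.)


m_FAME = oil * conv * (3 * 296 / 885) = oil * conv * (888/885)
= 597.21 * 0.9728 * 888 / 885
= 582.9353 g
Y = m_FAME / oil * 100 = conv * (888/885) * 100
= 0.9728 * 888 / 885 * 100
= 97.61%

97.61%


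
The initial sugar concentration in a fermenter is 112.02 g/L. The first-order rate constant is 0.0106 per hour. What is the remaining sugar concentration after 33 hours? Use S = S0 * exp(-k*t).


S = S0 * exp(-k * t)
S = 112.02 * exp(-0.0106 * 33)
S = 78.9549 g/L

78.9549 g/L


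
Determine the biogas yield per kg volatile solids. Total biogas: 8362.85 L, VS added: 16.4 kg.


Y = V / VS
= 8362.85 / 16.4
= 509.9299 L/kg VS

509.9299 L/kg VS


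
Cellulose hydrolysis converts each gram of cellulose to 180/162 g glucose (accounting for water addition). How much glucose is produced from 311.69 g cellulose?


glucose = cellulose * 180/162
= 311.69 * 180/162
= 346.3222 g

346.3222 g


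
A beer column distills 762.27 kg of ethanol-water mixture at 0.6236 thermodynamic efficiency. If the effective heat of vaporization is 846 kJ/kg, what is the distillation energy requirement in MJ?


E = m * 846 / (eta * 1000)
= 762.27 * 846 / (0.6236 * 1000)
= 1034.1251 MJ

1034.1251 MJ


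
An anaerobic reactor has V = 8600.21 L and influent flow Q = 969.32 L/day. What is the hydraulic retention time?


HRT = V / Q
= 8600.21 / 969.32
= 8.8724 days

8.8724 days


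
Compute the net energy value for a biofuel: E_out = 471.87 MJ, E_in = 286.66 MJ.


NEV = E_out - E_in
= 471.87 - 286.66
= 185.2100 MJ

185.2100 MJ


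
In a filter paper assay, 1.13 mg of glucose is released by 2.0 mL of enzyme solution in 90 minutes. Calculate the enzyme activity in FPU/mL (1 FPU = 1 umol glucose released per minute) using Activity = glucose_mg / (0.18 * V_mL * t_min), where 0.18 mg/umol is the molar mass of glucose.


Activity = glucose_mg / (0.18 mg/umol * V_mL * t_min)
= 1.13 / (0.18 * 2.0 * 90)
= 0.0349 FPU/mL

0.0349 FPU/mL


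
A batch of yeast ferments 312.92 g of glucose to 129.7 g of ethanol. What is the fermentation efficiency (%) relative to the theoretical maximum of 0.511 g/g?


Fermentation efficiency = (actual / (0.511 * glucose)) * 100
= (129.7 / (0.511 * 312.92)) * 100
= 81.1121%

81.1121%


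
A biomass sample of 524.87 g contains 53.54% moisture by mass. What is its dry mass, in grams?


Wd = Ww * (1 - MC/100)
= 524.87 * (1 - 53.54/100)
= 243.8546 g

243.8546 g


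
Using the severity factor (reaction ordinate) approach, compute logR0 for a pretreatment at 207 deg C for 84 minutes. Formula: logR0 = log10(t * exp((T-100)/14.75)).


logR0 = log10(t * exp((T - 100) / 14.75))
= log10(84 * exp((207 - 100) / 14.75))
= 5.0748

5.0748


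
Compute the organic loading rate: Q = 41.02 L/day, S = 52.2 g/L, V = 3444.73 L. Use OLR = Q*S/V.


OLR = Q * S / V
= 41.02 * 52.2 / 3444.73
= 0.6216 g/L/day

0.6216 g/L/day


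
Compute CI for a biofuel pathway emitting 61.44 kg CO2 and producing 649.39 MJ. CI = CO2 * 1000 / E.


CI = CO2 * 1000 / E
= 61.44 * 1000 / 649.39
= 94.6119 g CO2/MJ

94.6119 g CO2/MJ


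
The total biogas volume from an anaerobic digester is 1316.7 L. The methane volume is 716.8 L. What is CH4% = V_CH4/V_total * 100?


CH4% = V_CH4 / V_total * 100
= 716.8 / 1316.7 * 100
= 54.4391%

54.4391%


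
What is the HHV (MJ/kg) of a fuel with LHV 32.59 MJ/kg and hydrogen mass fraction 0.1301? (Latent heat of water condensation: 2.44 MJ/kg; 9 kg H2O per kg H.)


HHV = LHV + H_frac * 9 * 2.44
= 32.59 + 0.1301 * 9 * 2.44
= 35.4470 MJ/kg

35.4470 MJ/kg


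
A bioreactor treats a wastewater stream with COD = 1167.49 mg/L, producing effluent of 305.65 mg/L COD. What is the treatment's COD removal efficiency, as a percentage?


eta = (COD_in - COD_out) / COD_in * 100
= (1167.49 - 305.65) / 1167.49 * 100
= 73.8199%

73.8199%


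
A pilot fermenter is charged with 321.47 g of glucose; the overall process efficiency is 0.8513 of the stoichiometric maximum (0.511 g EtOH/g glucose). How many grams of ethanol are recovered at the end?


Actual ethanol: m = 0.511 * 321.47 * 0.8513
m = 139.8440 g

139.8440 g


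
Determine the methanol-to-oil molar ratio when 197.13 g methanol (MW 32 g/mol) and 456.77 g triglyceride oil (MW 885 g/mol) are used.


Molar ratio = n_MeOH / n_oil = (MeOH/32) / (oil/885) = (MeOH * 885) / (32 * oil)
= (197.13 * 885) / (32 * 456.77)
= 11.9357

11.9357


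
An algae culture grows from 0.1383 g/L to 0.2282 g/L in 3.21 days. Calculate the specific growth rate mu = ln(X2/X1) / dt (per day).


mu = ln(X2/X1) / dt
= ln(0.2282/0.1383) / 3.21
= 0.1560 per day

0.1560 per day


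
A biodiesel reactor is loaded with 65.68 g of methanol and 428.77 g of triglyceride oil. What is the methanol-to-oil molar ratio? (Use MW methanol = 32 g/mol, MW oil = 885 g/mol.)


Molar ratio = n_MeOH / n_oil = (MeOH/32) / (oil/885) = (MeOH * 885) / (32 * oil)
= (65.68 * 885) / (32 * 428.77)
= 4.2364

4.2364


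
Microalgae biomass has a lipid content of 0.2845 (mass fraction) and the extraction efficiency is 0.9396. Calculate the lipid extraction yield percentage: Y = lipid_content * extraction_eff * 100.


Y = lipid_content * extraction_eff * 100
= 0.2845 * 0.9396 * 100
= 26.7316%

26.7316%


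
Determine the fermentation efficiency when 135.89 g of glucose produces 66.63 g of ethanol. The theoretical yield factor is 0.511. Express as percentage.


Fermentation efficiency = (actual / (0.511 * glucose)) * 100
= (66.63 / (0.511 * 135.89)) * 100
= 95.9536%

95.9536%


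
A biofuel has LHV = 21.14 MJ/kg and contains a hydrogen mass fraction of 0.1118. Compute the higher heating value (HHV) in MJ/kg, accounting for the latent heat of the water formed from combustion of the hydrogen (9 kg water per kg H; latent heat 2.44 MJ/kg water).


HHV = LHV + H_frac * 9 * 2.44
= 21.14 + 0.1118 * 9 * 2.44
= 23.5951 MJ/kg

23.5951 MJ/kg


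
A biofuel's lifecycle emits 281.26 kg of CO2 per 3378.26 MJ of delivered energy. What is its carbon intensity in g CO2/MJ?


CI = CO2 * 1000 / E
= 281.26 * 1000 / 3378.26
= 83.2559 g CO2/MJ

83.2559 g CO2/MJ


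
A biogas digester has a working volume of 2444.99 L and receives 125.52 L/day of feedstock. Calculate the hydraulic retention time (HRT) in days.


HRT = V / Q
= 2444.99 / 125.52
= 19.4789 days

19.4789 days


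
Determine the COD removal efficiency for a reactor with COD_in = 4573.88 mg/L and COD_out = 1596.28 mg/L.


eta = (COD_in - COD_out) / COD_in * 100
= (4573.88 - 1596.28) / 4573.88 * 100
= 65.1001%

65.1001%


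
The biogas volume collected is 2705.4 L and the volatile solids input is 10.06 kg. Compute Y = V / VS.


Y = V / VS
= 2705.4 / 10.06
= 268.9264 L/kg VS

268.9264 L/kg VS


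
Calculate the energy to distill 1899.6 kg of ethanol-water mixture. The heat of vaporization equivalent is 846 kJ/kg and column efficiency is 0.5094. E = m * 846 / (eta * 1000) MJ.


E = m * 846 / (eta * 1000)
= 1899.6 * 846 / (0.5094 * 1000)
= 3154.8127 MJ

3154.8127 MJ


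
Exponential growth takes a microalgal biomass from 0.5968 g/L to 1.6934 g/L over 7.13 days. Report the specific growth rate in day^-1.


mu = ln(X2/X1) / dt
= ln(1.6934/0.5968) / 7.13
= 0.1463 per day

0.1463 per day


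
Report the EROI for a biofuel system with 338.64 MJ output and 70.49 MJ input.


EROI = E_out / E_in
= 338.64 / 70.49
= 4.8041

4.8041


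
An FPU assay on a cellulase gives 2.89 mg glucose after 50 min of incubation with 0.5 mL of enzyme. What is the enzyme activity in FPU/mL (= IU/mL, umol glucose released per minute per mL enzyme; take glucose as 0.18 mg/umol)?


Activity = glucose_mg / (0.18 mg/umol * V_mL * t_min)
= 2.89 / (0.18 * 0.5 * 50)
= 0.6422 FPU/mL

0.6422 FPU/mL


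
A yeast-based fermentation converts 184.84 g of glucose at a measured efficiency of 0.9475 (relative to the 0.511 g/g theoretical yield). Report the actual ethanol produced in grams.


Actual ethanol: m = 0.511 * 184.84 * 0.9475
m = 89.4944 g

89.4944 g


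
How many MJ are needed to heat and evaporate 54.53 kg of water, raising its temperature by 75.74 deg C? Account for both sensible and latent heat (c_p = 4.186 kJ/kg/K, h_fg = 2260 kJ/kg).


E = m_water * (4.186 * dT + 2260) / 1000
= 54.53 * (4.186 * 75.74 + 2260) / 1000
= 140.5264 MJ

140.5264 MJ


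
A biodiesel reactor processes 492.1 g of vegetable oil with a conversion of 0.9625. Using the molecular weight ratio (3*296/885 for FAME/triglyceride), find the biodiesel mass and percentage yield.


m_FAME = oil * conv * (3 * 296 / 885) = oil * conv * (888/885)
= 492.1 * 0.9625 * 888 / 885
= 475.2518 g
Y = m_FAME / oil * 100 = conv * (888/885) * 100
= 0.9625 * 888 / 885 * 100
= 96.58%

475.2518 g FAME; Y = 96.58%


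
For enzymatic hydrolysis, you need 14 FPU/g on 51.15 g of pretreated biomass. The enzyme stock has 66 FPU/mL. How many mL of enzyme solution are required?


V = dosage * m_sub / activity
V = 14 * 51.15 / 66
V = 10.8500 mL

10.8500 mL


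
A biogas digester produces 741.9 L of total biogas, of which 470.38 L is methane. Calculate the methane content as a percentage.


CH4% = V_CH4 / V_total * 100
= 470.38 / 741.9 * 100
= 63.4021%

63.4021%


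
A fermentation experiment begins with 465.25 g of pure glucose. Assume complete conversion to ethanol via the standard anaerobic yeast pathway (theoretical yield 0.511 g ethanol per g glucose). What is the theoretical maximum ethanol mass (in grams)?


Theoretical ethanol yield: m_EtOH = 0.511 * m_glucose
m_EtOH = 0.511 * 465.25 = 237.7428 g

237.7428 g


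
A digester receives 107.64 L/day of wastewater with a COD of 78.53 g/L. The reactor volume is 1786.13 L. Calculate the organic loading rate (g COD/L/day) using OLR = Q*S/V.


OLR = Q * S / V
= 107.64 * 78.53 / 1786.13
= 4.7326 g/L/day

4.7326 g/L/day


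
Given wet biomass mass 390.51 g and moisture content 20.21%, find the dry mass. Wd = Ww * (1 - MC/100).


Wd = Ww * (1 - MC/100)
= 390.51 * (1 - 20.21/100)
= 311.5879 g

311.5879 g


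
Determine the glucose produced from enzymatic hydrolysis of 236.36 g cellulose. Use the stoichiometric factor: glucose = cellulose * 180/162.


glucose = cellulose * 180/162
= 236.36 * 180/162
= 262.6222 g

262.6222 g


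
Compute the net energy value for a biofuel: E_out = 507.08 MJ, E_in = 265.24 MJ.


NEV = E_out - E_in
= 507.08 - 265.24
= 241.8400 MJ

241.8400 MJ


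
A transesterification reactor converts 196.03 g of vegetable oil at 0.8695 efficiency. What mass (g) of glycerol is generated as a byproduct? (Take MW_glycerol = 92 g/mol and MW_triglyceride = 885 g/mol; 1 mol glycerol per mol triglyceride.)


glycerol = oil * conv * (92/885)
= 196.03 * 0.8695 * 92 / 885
= 17.7189 g

17.7189 g


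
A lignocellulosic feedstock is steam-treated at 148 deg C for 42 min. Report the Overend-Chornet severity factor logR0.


logR0 = log10(t * exp((T - 100) / 14.75))
= log10(42 * exp((148 - 100) / 14.75))
= 3.0365

3.0365


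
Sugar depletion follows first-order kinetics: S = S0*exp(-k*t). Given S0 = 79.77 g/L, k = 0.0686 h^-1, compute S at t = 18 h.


S = S0 * exp(-k * t)
S = 79.77 * exp(-0.0686 * 18)
S = 23.2045 g/L

23.2045 g/L


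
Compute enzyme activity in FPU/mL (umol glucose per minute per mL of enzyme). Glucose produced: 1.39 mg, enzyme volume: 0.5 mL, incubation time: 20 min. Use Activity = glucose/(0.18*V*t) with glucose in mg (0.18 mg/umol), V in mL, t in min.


Activity = glucose_mg / (0.18 mg/umol * V_mL * t_min)
= 1.39 / (0.18 * 0.5 * 20)
= 0.7722 FPU/mL

0.7722 FPU/mL


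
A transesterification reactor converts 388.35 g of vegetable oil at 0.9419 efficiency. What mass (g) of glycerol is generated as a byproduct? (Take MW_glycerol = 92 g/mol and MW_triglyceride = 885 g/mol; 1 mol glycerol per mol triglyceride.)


glycerol = oil * conv * (92/885)
= 388.35 * 0.9419 * 92 / 885
= 38.0253 g

38.0253 g


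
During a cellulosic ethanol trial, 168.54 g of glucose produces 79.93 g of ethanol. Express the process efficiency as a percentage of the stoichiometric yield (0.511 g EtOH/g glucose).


Fermentation efficiency = (actual / (0.511 * glucose)) * 100
= (79.93 / (0.511 * 168.54)) * 100
= 92.8081%

92.8081%


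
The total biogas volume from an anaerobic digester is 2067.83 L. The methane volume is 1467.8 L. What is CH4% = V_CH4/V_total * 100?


CH4% = V_CH4 / V_total * 100
= 1467.8 / 2067.83 * 100
= 70.9826%

70.9826%


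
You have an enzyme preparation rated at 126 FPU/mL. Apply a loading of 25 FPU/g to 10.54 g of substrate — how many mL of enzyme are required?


V = dosage * m_sub / activity
V = 25 * 10.54 / 126
V = 2.0913 mL

2.0913 mL


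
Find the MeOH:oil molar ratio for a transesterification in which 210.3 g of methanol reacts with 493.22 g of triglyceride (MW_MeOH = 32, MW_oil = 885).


Molar ratio = n_MeOH / n_oil = (MeOH/32) / (oil/885) = (MeOH * 885) / (32 * oil)
= (210.3 * 885) / (32 * 493.22)
= 11.7921

11.7921


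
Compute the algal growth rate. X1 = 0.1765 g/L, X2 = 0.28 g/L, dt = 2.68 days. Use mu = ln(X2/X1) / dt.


mu = ln(X2/X1) / dt
= ln(0.28/0.1765) / 2.68
= 0.1722 per day

0.1722 per day


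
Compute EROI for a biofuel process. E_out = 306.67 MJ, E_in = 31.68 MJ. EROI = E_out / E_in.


EROI = E_out / E_in
= 306.67 / 31.68
= 9.6802

9.6802


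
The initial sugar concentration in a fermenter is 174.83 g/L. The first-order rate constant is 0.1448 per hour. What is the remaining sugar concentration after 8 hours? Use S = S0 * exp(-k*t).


S = S0 * exp(-k * t)
S = 174.83 * exp(-0.1448 * 8)
S = 54.8946 g/L

54.8946 g/L


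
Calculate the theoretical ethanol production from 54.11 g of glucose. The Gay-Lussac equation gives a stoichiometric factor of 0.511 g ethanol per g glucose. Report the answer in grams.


Theoretical ethanol yield: m_EtOH = 0.511 * m_glucose
m_EtOH = 0.511 * 54.11 = 27.6502 g

27.6502 g


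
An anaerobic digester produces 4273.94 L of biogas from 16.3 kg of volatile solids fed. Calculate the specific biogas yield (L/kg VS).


Y = V / VS
= 4273.94 / 16.3
= 262.2049 L/kg VS

262.2049 L/kg VS


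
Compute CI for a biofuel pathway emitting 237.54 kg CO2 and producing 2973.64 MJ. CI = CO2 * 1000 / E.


CI = CO2 * 1000 / E
= 237.54 * 1000 / 2973.64
= 79.8819 g CO2/MJ

79.8819 g CO2/MJ


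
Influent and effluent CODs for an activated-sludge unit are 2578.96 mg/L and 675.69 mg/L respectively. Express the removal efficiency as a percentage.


eta = (COD_in - COD_out) / COD_in * 100
= (2578.96 - 675.69) / 2578.96 * 100
= 73.7999%

73.7999%


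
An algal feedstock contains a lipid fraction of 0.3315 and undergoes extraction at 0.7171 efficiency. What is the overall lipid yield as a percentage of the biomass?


Y = lipid_content * extraction_eff * 100
= 0.3315 * 0.7171 * 100
= 23.7719%

23.7719%


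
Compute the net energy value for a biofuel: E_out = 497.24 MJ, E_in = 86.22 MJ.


NEV = E_out - E_in
= 497.24 - 86.22
= 411.0200 MJ

411.0200 MJ


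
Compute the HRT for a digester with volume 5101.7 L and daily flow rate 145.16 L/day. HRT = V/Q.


HRT = V / Q
= 5101.7 / 145.16
= 35.1454 days

35.1454 days


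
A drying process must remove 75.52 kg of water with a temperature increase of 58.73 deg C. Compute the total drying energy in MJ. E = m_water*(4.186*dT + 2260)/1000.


E = m_water * (4.186 * dT + 2260) / 1000
= 75.52 * (4.186 * 58.73 + 2260) / 1000
= 189.2413 MJ

189.2413 MJ


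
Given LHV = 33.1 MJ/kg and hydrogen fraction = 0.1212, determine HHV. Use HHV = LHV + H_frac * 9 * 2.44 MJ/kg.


HHV = LHV + H_frac * 9 * 2.44
= 33.1 + 0.1212 * 9 * 2.44
= 35.7616 MJ/kg

35.7616 MJ/kg


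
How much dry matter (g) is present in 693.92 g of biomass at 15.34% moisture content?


Wd = Ww * (1 - MC/100)
= 693.92 * (1 - 15.34/100)
= 587.4727 g

587.4727 g


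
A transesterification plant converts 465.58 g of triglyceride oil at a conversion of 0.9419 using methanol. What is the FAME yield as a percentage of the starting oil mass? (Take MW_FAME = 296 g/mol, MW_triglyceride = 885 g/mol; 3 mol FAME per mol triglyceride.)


m_FAME = oil * conv * (3 * 296 / 885) = oil * conv * (888/885)
= 465.58 * 0.9419 * 888 / 885
= 440.0163 g
Y = m_FAME / oil * 100 = conv * (888/885) * 100
= 0.9419 * 888 / 885 * 100
= 94.51%

94.51%


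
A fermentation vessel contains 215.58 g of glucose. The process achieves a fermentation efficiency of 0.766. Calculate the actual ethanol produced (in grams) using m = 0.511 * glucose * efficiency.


Actual ethanol: m = 0.511 * 215.58 * 0.766
m = 84.3836 g

84.3836 g


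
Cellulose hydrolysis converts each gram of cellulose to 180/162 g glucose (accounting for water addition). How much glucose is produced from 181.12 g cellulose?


glucose = cellulose * 180/162
= 181.12 * 180/162
= 201.2444 g

201.2444 g


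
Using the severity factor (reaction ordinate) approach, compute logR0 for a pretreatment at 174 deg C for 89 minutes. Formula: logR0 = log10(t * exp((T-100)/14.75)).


logR0 = log10(t * exp((T - 100) / 14.75))
= log10(89 * exp((174 - 100) / 14.75))
= 4.1282

4.1282


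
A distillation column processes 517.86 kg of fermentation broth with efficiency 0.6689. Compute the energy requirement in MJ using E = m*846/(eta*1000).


E = m * 846 / (eta * 1000)
= 517.86 * 846 / (0.6689 * 1000)
= 654.9702 MJ

654.9702 MJ


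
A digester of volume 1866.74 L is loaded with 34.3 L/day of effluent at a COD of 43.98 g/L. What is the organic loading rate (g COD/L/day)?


OLR = Q * S / V
= 34.3 * 43.98 / 1866.74
= 0.8081 g/L/day

0.8081 g/L/day


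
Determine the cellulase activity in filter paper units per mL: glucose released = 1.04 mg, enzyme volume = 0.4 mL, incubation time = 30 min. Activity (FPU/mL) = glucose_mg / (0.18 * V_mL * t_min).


Activity = glucose_mg / (0.18 mg/umol * V_mL * t_min)
= 1.04 / (0.18 * 0.4 * 30)
= 0.4815 FPU/mL

0.4815 FPU/mL


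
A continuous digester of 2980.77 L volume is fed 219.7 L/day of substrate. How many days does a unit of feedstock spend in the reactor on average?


HRT = V / Q
= 2980.77 / 219.7
= 13.5675 days

13.5675 days


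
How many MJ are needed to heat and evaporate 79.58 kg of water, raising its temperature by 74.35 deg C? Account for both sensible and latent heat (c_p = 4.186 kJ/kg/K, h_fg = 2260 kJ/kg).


E = m_water * (4.186 * dT + 2260) / 1000
= 79.58 * (4.186 * 74.35 + 2260) / 1000
= 204.6184 MJ

204.6184 MJ


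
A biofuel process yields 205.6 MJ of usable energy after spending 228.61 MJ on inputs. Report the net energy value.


NEV = E_out - E_in
= 205.6 - 228.61
= -23.0100 MJ

-23.0100 MJ
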